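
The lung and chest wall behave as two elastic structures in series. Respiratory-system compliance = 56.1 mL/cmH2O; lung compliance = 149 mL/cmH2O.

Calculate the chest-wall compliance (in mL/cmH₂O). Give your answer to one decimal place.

1/Ccw = 1/Crs − 1/CL.
1/Ccw = 1/56.1 − 1/149 = 0.01111.
Ccw = 90.009 mL/cmH2O.

90.0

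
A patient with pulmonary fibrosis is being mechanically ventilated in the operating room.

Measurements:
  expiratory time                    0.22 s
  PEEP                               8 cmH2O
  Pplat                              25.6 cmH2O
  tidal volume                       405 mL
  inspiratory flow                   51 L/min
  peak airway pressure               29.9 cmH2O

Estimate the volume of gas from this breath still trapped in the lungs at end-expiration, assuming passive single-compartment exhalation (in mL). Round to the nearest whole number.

Flow: 51 L/min ÷ 60 = 0.85 L/s.
R = (PIP − Pplat)/V̇ = (29.9 − 25.6) / 0.85 = 4.3/0.85 = 5.059 cmH2O·s/L.
C = Vt/(Pplat − PEEP) = 405.0 / (25.6 − 8) = 405.0/17.6 = 23.011 mL/cmH2O.
τ = R × C = 5.059 × 0.02301 L/cmH2O = 0.1164 s.
Fraction remaining = e^(−Te/τ) = e^(−0.22/0.1164) = 0.1511.
Trapped volume = 405.0 × 0.1511 = 61.196 mL.

61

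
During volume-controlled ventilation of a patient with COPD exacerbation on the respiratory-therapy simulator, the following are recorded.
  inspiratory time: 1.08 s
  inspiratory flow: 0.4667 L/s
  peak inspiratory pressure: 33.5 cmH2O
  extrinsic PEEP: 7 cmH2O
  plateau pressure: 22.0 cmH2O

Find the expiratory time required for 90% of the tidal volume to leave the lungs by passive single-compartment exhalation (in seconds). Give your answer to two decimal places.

1.91

Vt = flow × Ti = 0.4667 L/s × 1.08 s × 1000 mL/L = 504.04 mL.
R = (PIP − Pplat)/V̇ = (33.5 − 22.0) / 0.4667 = 11.5/0.4667 = 24.641 cmH2O·s/L.
C = Vt/(Pplat − PEEP) = 504.04 / (22.0 − 7) = 504.04/15.0 = 33.603 mL/cmH2O.
τ = R × C = 24.641 × 0.0336 L/cmH2O = 0.8279 s.
t = −τ·ln(1 − 0.90) = −0.8279·ln(0.1) = 1.906 s.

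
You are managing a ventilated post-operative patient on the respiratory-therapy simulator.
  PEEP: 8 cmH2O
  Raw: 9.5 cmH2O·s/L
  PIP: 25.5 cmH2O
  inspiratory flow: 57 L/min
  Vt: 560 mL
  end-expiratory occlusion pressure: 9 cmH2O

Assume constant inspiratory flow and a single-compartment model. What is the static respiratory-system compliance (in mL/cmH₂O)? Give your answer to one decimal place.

74.9

Flow: 57 L/min ÷ 60 = 0.95 L/s.
Total PEEP = 9 cmH2O (set 8 + intrinsic 1); this is the baseline alveolar pressure.
Equation of motion (constant flow): PIP = Vt/C + R·V̇ + PEEP.
Vt/C = PIP − R·V̇ − PEEP = 25.5 − 9.5×0.95 − 9 = 25.5 − 9.025 − 9 = 7.475 cmH2O.
C = Vt / 7.475 = 560 / 7.475 = 74.916 mL/cmH2O.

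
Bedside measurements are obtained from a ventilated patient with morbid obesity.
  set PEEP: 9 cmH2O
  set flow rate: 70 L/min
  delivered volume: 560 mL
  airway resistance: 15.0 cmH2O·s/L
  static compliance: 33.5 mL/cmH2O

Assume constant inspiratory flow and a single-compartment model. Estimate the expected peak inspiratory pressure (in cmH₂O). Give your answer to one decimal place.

43.2

Flow: 70 L/min ÷ 60 = 1.1667 L/s.
Equation of motion (constant flow): PIP = Vt/C + R·V̇ + PEEP.
PIP = 560/33.5 + 15.0×1.1667 + 9 = 16.716 + 17.501 + 9 = 43.217 cmH2O.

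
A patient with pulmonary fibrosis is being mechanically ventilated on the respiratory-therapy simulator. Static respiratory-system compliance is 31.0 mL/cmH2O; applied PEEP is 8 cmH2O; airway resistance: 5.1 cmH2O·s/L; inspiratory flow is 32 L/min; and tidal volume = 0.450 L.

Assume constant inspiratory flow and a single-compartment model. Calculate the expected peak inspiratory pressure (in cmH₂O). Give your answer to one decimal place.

Flow: 32 L/min ÷ 60 = 0.5333 L/s.
Equation of motion (constant flow): PIP = Vt/C + R·V̇ + PEEP.
PIP = 450/31.0 + 5.1×0.5333 + 8 = 14.516 + 2.72 + 8 = 25.236 cmH2O.

25.2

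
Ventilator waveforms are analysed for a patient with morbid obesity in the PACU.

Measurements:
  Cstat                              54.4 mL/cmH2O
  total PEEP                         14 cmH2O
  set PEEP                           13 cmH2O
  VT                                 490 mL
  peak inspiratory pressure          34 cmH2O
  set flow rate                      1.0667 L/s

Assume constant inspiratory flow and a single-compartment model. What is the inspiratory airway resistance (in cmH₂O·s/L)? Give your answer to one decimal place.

Total PEEP = 14 cmH2O (set 13 + intrinsic 1); this is the baseline alveolar pressure.
Equation of motion (constant flow): PIP = Vt/C + R·V̇ + PEEP.
R·V̇ = PIP − Vt/C − PEEP = 34 − 490/54.4 − 14 = 34 − 9.007 − 14 = 10.993 cmH2O.
R = 10.993 / 1.0667 = 10.306 cmH2O·s/L.

10.3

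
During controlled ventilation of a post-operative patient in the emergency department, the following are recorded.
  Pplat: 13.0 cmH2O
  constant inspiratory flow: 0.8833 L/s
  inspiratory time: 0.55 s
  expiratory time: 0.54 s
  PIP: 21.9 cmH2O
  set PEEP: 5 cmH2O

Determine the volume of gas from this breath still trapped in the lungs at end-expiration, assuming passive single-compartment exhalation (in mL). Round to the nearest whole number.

201

Vt = flow × Ti = 0.8833 L/s × 0.55 s × 1000 mL/L = 485.82 mL.
R = (PIP − Pplat)/V̇ = (21.9 − 13.0) / 0.8833 = 8.9/0.8833 = 10.076 cmH2O·s/L.
C = Vt/(Pplat − PEEP) = 485.82 / (13.0 − 5) = 485.82/8.0 = 60.728 mL/cmH2O.
τ = R × C = 10.076 × 0.06073 L/cmH2O = 0.6119 s.
Fraction remaining = e^(−Te/τ) = e^(−0.54/0.6119) = 0.4137.
Trapped volume = 485.82 × 0.4137 = 200.98 mL.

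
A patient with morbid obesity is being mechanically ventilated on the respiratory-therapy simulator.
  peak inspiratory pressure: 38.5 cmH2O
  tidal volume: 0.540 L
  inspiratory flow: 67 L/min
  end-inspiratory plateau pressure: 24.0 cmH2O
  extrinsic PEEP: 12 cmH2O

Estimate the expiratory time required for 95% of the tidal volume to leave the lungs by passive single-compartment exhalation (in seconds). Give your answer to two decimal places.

Flow: 67 L/min ÷ 60 = 1.1167 L/s.
R = (PIP − Pplat)/V̇ = (38.5 − 24.0) / 1.1167 = 14.5/1.1167 = 12.985 cmH2O·s/L.
C = Vt/(Pplat − PEEP) = 540.0 / (24.0 − 12) = 540.0/12.0 = 45.0 mL/cmH2O.
τ = R × C = 12.985 × 0.045 L/cmH2O = 0.5843 s.
t = −τ·ln(1 − 0.95) = −0.5843·ln(0.05) = 1.75 s.

1.75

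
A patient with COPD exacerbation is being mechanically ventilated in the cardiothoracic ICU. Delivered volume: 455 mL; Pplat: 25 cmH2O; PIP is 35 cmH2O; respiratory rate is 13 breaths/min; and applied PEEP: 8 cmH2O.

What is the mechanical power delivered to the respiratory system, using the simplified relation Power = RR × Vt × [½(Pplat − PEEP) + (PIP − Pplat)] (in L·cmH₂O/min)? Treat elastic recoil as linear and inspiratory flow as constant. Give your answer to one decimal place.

Per-breath work = Vt × [½(Pplat−PEEP) + (PIP−Pplat)] = 0.455 × [0.5×17.0 + 10.0] = 0.455 × 18.5 = 8.418 L·cmH2O.
Power = 13 × 8.418 = 109.43 L·cmH2O/min.

109.4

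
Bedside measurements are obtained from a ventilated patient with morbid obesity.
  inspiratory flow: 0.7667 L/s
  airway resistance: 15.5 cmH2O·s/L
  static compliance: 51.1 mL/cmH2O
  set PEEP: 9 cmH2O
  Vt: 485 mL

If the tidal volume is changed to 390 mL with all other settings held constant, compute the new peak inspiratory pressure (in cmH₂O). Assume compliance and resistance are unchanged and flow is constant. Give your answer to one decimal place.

28.5

PIP = Vt/C + R·V̇ + PEEP (constant-flow equation of motion).
Only the elastic term changes: ΔPIP = ΔVt / C = (390 − 485) / 51.1 = -1.859 cmH2O.
Original PIP = 485/51.1 + 15.5×0.7667 + 9 = 30.375 cmH2O; new PIP = 30.375 + (-1.859) = 28.516 cmH2O.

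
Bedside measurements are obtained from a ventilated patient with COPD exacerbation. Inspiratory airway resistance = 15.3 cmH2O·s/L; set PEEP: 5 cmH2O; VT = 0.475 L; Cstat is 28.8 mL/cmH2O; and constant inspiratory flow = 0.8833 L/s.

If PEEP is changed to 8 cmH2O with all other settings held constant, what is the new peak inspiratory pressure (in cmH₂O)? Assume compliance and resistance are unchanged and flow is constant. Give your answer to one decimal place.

PIP = Vt/C + R·V̇ + PEEP (constant-flow equation of motion).
Only the baseline term changes: ΔPIP = ΔPEEP = 8 − 5 = 3.0 cmH2O.
Original PIP = 475/28.8 + 15.3×0.8833 + 5 = 35.008 cmH2O; new PIP = 35.008 + (3.0) = 38.008 cmH2O.

38.0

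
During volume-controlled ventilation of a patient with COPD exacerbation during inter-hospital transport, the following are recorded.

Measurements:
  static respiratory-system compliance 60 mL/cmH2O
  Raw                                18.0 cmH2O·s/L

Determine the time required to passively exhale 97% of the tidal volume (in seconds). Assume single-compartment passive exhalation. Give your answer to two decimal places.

τ = R × C = 18.0 × 60 mL/cmH2O = 18.0 × 0.060 L/cmH2O = 1.08 s.
Exhaled fraction f = 1 − e^(−t/τ) → t = −τ·ln(1 − f) = −1.08·ln(0.03) = 3.787 s.

3.79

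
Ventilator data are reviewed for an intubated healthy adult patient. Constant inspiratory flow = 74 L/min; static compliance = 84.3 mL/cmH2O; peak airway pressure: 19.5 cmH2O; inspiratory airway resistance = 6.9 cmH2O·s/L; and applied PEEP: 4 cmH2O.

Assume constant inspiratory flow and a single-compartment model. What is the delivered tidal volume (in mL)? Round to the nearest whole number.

Flow: 74 L/min ÷ 60 = 1.2333 L/s.
Equation of motion (constant flow): PIP = Vt/C + R·V̇ + PEEP.
Vt/C = PIP − R·V̇ − PEEP = 19.5 − 8.51 − 4 = 6.99 cmH2O.
Vt = C × 6.99 = 84.3 × 6.99 = 589.26 mL.

589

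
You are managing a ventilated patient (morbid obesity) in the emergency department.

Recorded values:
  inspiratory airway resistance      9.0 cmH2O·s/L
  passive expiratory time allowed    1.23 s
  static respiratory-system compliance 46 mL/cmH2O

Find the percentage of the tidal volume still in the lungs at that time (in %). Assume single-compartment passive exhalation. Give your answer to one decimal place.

5.1

τ = R × C = 9.0 × 46 mL/cmH2O = 9.0 × 0.046 L/cmH2O = 0.414 s.
Passive exhalation: V(t)/V₀ = e^(−t/τ) = e^(−1.23/0.414) = 0.05125.
Fraction remaining = 0.05125 → 5.125%.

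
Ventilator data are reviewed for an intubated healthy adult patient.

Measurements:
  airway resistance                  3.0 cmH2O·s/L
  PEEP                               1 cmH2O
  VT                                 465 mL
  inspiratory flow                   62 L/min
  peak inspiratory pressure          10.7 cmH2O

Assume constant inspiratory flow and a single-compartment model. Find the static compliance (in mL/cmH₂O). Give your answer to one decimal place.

70.5

Flow: 62 L/min ÷ 60 = 1.0333 L/s.
Equation of motion (constant flow): PIP = Vt/C + R·V̇ + PEEP.
Vt/C = PIP − R·V̇ − PEEP = 10.7 − 3.0×1.0333 − 1 = 10.7 − 3.1 − 1 = 6.6 cmH2O.
C = Vt / 6.6 = 465 / 6.6 = 70.455 mL/cmH2O.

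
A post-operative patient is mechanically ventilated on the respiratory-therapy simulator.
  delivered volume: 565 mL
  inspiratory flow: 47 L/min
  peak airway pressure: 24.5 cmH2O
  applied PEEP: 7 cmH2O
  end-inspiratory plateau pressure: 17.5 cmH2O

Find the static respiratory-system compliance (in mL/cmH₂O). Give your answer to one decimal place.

53.8

Cstat = Vt / (Pplat − PEEP) = 565 / (17.5 − 7) = 565 / 10.5 = 53.81 mL/cmH2O.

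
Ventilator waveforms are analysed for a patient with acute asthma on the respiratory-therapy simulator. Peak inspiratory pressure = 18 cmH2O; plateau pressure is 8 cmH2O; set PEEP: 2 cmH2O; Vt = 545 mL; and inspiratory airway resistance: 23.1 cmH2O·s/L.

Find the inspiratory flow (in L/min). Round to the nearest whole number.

26

flow = (PIP − Pplat) / Raw = (18 − 8) / 23.1 = 0.4329 L/s × 60 = 25.974 L/min.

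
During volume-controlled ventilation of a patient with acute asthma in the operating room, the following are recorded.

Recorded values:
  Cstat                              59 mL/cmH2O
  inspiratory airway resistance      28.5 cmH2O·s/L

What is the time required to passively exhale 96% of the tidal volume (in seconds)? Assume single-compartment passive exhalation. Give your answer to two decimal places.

τ = R × C = 28.5 × 59 mL/cmH2O = 28.5 × 0.059 L/cmH2O = 1.682 s.
Exhaled fraction f = 1 − e^(−t/τ) → t = −τ·ln(1 − f) = −1.682·ln(0.04) = 5.414 s.

5.41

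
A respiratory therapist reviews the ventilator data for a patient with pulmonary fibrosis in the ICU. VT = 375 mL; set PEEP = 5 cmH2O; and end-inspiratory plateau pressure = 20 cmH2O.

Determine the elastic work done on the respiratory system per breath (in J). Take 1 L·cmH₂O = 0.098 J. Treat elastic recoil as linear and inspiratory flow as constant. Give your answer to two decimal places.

0.28

Elastic work ≈ ½ × (Pplat − PEEP) × Vt = 0.5 × (20 − 5) × 0.375 L = 0.5 × 15.0 × 0.375 = 2.813 L·cmH2O.
× 0.098 J/(L·cmH2O) → 0.2757 J.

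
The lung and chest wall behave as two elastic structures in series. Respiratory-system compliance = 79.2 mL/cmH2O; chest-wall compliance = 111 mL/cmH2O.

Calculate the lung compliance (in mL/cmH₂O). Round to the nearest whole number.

1/CL = 1/Crs − 1/Ccw.
1/CL = 1/79.2 − 1/111 = 0.003617.
CL = 276.47 mL/cmH2O.

276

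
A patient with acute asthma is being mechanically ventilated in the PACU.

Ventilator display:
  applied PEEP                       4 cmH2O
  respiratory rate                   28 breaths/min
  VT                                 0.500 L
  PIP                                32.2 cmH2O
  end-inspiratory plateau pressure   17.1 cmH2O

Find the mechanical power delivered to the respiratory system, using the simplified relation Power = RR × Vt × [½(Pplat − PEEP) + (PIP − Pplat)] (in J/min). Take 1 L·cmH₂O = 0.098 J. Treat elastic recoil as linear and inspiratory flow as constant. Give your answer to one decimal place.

Per-breath work = Vt × [½(Pplat−PEEP) + (PIP−Pplat)] = 0.500 × [0.5×13.1 + 15.1] = 0.500 × 21.65 = 10.825 L·cmH2O.
Power = 28 × 10.825 = 303.1 L·cmH2O/min.
× 0.098 J/(L·cmH2O) → 29.704 J/min.

29.7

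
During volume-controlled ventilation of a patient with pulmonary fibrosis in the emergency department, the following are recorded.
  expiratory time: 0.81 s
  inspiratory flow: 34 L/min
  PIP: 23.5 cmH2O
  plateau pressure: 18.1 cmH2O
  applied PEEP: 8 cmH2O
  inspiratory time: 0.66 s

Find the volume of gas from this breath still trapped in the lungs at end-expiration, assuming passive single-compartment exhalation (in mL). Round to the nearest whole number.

Flow: 34 L/min ÷ 60 = 0.5667 L/s.
Vt = flow × Ti = 0.5667 L/s × 0.66 s × 1000 mL/L = 374.02 mL.
R = (PIP − Pplat)/V̇ = (23.5 − 18.1) / 0.5667 = 5.4/0.5667 = 9.529 cmH2O·s/L.
C = Vt/(Pplat − PEEP) = 374.02 / (18.1 − 8) = 374.02/10.1 = 37.032 mL/cmH2O.
τ = R × C = 9.529 × 0.03703 L/cmH2O = 0.3529 s.
Fraction remaining = e^(−Te/τ) = e^(−0.81/0.3529) = 0.1007.
Trapped volume = 374.02 × 0.1007 = 37.664 mL.

38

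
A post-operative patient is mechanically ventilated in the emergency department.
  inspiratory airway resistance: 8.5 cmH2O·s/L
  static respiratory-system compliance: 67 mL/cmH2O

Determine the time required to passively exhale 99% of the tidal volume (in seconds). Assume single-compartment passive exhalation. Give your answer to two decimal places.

τ = R × C = 8.5 × 67 mL/cmH2O = 8.5 × 0.067 L/cmH2O = 0.5695 s.
Exhaled fraction f = 1 − e^(−t/τ) → t = −τ·ln(1 − f) = −0.5695·ln(0.01) = 2.623 s.

2.62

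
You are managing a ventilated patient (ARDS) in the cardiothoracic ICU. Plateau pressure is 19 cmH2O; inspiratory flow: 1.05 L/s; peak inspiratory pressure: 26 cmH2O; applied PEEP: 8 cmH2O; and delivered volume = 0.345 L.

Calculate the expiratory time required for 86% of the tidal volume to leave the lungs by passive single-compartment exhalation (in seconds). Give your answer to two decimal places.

R = (PIP − Pplat)/V̇ = (26 − 19) / 1.05 = 7.0/1.05 = 6.667 cmH2O·s/L.
C = Vt/(Pplat − PEEP) = 345.0 / (19 − 8) = 345.0/11.0 = 31.364 mL/cmH2O.
τ = R × C = 6.667 × 0.03136 L/cmH2O = 0.2091 s.
t = −τ·ln(1 − 0.86) = −0.2091·ln(0.14) = 0.4111 s.

0.41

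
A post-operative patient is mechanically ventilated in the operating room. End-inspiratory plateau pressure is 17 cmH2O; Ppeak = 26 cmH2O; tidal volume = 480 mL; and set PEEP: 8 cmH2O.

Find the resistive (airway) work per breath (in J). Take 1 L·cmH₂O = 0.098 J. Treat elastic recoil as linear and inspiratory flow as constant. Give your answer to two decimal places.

With constant inspiratory flow the resistive pressure is constant at PIP − Pplat = 26 − 17 = 9.0 cmH2O, so resistive work = 9.0 × 0.480 = 4.32 L·cmH2O.
× 0.098 J/(L·cmH2O) → 0.4234 J.

0.42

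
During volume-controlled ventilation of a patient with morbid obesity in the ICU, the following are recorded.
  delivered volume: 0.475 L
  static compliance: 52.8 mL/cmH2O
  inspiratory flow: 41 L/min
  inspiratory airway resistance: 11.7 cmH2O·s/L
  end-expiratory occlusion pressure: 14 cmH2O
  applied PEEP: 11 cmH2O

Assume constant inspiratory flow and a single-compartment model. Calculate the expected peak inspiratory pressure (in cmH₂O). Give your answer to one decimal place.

Flow: 41 L/min ÷ 60 = 0.6833 L/s.
Total PEEP = 14 cmH2O (set 11 + intrinsic 3); this is the baseline alveolar pressure.
Equation of motion (constant flow): PIP = Vt/C + R·V̇ + PEEP.
PIP = 475/52.8 + 11.7×0.6833 + 14 = 8.996 + 7.995 + 14 = 30.991 cmH2O.

31.0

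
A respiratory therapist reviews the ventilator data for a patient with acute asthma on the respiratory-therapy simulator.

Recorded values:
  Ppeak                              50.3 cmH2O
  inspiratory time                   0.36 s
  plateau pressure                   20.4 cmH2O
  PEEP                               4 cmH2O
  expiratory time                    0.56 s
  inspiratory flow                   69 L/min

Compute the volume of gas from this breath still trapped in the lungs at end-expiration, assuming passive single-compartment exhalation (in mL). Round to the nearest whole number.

176

Flow: 69 L/min ÷ 60 = 1.15 L/s.
Vt = flow × Ti = 1.15 L/s × 0.36 s × 1000 mL/L = 414.0 mL.
R = (PIP − Pplat)/V̇ = (50.3 − 20.4) / 1.15 = 29.9/1.15 = 26.0 cmH2O·s/L.
C = Vt/(Pplat − PEEP) = 414.0 / (20.4 − 4) = 414.0/16.4 = 25.244 mL/cmH2O.
τ = R × C = 26.0 × 0.02524 L/cmH2O = 0.6562 s.
Fraction remaining = e^(−Te/τ) = e^(−0.56/0.6562) = 0.426.
Trapped volume = 414.0 × 0.426 = 176.36 mL.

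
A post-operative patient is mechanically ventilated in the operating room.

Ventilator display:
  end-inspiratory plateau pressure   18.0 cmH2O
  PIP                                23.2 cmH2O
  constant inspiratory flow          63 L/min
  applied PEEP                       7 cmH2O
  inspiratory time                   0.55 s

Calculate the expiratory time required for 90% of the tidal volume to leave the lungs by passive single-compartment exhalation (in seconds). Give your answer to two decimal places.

Flow: 63 L/min ÷ 60 = 1.05 L/s.
Vt = flow × Ti = 1.05 L/s × 0.55 s × 1000 mL/L = 577.5 mL.
R = (PIP − Pplat)/V̇ = (23.2 − 18.0) / 1.05 = 5.2/1.05 = 4.952 cmH2O·s/L.
C = Vt/(Pplat − PEEP) = 577.5 / (18.0 − 7) = 577.5/11.0 = 52.5 mL/cmH2O.
τ = R × C = 4.952 × 0.0525 L/cmH2O = 0.26 s.
t = −τ·ln(1 − 0.90) = −0.26·ln(0.1) = 0.5987 s.

0.60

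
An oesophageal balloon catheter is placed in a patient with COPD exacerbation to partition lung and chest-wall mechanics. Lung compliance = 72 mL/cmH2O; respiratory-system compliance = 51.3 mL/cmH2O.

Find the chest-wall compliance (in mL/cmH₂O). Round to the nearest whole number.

1/Ccw = 1/Crs − 1/CL.
1/Ccw = 1/51.3 − 1/72 = 0.005604.
Ccw = 178.44 mL/cmH2O.

178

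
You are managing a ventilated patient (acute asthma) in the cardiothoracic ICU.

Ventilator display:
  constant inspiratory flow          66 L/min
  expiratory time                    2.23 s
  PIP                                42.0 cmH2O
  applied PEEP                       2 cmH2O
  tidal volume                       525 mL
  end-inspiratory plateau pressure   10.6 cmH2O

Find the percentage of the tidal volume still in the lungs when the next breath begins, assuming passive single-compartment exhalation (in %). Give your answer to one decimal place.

Flow: 66 L/min ÷ 60 = 1.1 L/s.
R = (PIP − Pplat)/V̇ = (42.0 − 10.6) / 1.1 = 31.4/1.1 = 28.545 cmH2O·s/L.
C = Vt/(Pplat − PEEP) = 525.0 / (10.6 − 2) = 525.0/8.6 = 61.047 mL/cmH2O.
τ = R × C = 28.545 × 0.06105 L/cmH2O = 1.743 s.
Fraction remaining at end-expiration = e^(−Te/τ) = e^(−2.23/1.743) = 0.2782 → 27.82%.

27.8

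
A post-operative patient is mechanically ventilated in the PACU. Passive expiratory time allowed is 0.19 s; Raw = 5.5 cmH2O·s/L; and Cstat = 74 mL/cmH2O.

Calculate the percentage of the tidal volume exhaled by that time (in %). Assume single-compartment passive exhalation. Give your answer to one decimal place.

τ = R × C = 5.5 × 74 mL/cmH2O = 5.5 × 0.074 L/cmH2O = 0.407 s.
Passive exhalation: V(t)/V₀ = e^(−t/τ) = e^(−0.19/0.407) = 0.627.
Fraction exhaled = 1 − 0.627 = 0.373 → 37.3%.

37.3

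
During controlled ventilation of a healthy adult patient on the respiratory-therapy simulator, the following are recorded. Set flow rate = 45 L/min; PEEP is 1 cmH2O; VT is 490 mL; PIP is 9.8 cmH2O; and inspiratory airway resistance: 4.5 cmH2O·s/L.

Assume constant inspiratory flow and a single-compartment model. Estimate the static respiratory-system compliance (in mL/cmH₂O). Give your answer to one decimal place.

Flow: 45 L/min ÷ 60 = 0.75 L/s.
Equation of motion (constant flow): PIP = Vt/C + R·V̇ + PEEP.
Vt/C = PIP − R·V̇ − PEEP = 9.8 − 4.5×0.75 − 1 = 9.8 − 3.375 − 1 = 5.425 cmH2O.
C = Vt / 5.425 = 490 / 5.425 = 90.323 mL/cmH2O.

90.3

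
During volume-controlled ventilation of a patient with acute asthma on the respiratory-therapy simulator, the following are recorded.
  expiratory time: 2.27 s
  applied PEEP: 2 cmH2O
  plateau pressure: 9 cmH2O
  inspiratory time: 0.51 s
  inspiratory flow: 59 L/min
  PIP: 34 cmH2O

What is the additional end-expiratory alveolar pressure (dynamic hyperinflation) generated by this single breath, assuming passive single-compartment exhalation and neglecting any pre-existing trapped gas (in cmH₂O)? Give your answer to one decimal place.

Flow: 59 L/min ÷ 60 = 0.9833 L/s.
Vt = flow × Ti = 0.9833 L/s × 0.51 s × 1000 mL/L = 501.48 mL.
R = (PIP − Pplat)/V̇ = (34 − 9) / 0.9833 = 25.0/0.9833 = 25.425 cmH2O·s/L.
C = Vt/(Pplat − PEEP) = 501.48 / (9 − 2) = 501.48/7.0 = 71.64 mL/cmH2O.
τ = R × C = 25.425 × 0.07164 L/cmH2O = 1.821 s.
Fraction remaining = e^(−Te/τ) = e^(−2.27/1.821) = 0.2875; trapped volume = 501.48 × 0.2875 = 144.18 mL.
Additional alveolar pressure from trapping ≈ V_trapped / C = 144.18 / 71.64 = 2.013 cmH2O.

2.0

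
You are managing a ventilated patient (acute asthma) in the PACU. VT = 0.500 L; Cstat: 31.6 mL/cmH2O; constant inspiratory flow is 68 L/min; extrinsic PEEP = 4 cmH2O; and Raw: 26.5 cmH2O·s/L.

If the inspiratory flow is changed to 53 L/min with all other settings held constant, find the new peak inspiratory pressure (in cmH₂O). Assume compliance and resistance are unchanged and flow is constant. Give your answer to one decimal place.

43.2

Flow: 68 L/min ÷ 60 = 1.1333 L/s.
New flow: 53 L/min ÷ 60 = 0.8833 L/s.
PIP = Vt/C + R·V̇ + PEEP (constant-flow equation of motion).
Only the resistive term changes: ΔPIP = R × ΔV̇ = 26.5 × (0.8833 − 1.1333) = 26.5 × -0.25 = -6.625 cmH2O.
Original PIP = 500/31.6 + 26.5×1.1333 + 4 = 49.855 cmH2O; new PIP = 49.855 + (-6.625) = 43.23 cmH2O.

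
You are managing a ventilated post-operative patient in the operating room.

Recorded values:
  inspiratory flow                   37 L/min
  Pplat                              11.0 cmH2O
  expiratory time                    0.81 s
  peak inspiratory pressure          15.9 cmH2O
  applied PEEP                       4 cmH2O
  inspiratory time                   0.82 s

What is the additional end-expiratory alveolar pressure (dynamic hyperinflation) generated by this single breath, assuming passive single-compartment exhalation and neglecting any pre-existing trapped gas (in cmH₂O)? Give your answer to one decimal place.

Flow: 37 L/min ÷ 60 = 0.6167 L/s.
Vt = flow × Ti = 0.6167 L/s × 0.82 s × 1000 mL/L = 505.69 mL.
R = (PIP − Pplat)/V̇ = (15.9 − 11.0) / 0.6167 = 4.9/0.6167 = 7.946 cmH2O·s/L.
C = Vt/(Pplat − PEEP) = 505.69 / (11.0 − 4) = 505.69/7.0 = 72.241 mL/cmH2O.
τ = R × C = 7.946 × 0.07224 L/cmH2O = 0.574 s.
Fraction remaining = e^(−Te/τ) = e^(−0.81/0.574) = 0.2439; trapped volume = 505.69 × 0.2439 = 123.34 mL.
Additional alveolar pressure from trapping ≈ V_trapped / C = 123.34 / 72.241 = 1.707 cmH2O.

1.7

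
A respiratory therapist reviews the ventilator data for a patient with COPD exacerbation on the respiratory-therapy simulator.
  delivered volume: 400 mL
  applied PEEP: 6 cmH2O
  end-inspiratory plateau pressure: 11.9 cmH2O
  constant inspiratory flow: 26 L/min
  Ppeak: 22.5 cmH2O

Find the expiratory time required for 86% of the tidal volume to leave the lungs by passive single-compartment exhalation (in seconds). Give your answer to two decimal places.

3.26

Flow: 26 L/min ÷ 60 = 0.4333 L/s.
R = (PIP − Pplat)/V̇ = (22.5 − 11.9) / 0.4333 = 10.6/0.4333 = 24.463 cmH2O·s/L.
C = Vt/(Pplat − PEEP) = 400.0 / (11.9 − 6) = 400.0/5.9 = 67.797 mL/cmH2O.
τ = R × C = 24.463 × 0.0678 L/cmH2O = 1.659 s.
t = −τ·ln(1 − 0.86) = −1.659·ln(0.14) = 3.262 s.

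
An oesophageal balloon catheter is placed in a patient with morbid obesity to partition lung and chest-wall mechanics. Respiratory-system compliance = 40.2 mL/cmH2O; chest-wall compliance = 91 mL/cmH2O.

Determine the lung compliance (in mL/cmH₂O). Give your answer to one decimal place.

1/CL = 1/Crs − 1/Ccw.
1/CL = 1/40.2 − 1/91 = 0.01389.
CL = 71.994 mL/cmH2O.

72.0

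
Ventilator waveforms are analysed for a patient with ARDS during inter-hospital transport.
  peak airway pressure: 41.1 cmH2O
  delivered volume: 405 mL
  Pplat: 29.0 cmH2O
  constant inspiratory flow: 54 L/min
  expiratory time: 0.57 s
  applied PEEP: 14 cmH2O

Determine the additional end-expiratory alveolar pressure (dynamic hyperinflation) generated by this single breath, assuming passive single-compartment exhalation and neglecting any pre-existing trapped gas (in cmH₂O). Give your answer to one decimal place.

Flow: 54 L/min ÷ 60 = 0.9 L/s.
R = (PIP − Pplat)/V̇ = (41.1 − 29.0) / 0.9 = 12.1/0.9 = 13.444 cmH2O·s/L.
C = Vt/(Pplat − PEEP) = 405.0 / (29.0 − 14) = 405.0/15.0 = 27.0 mL/cmH2O.
τ = R × C = 13.444 × 0.027 L/cmH2O = 0.363 s.
Fraction remaining = e^(−Te/τ) = e^(−0.57/0.363) = 0.208; trapped volume = 405.0 × 0.208 = 84.24 mL.
Additional alveolar pressure from trapping ≈ V_trapped / C = 84.24 / 27.0 = 3.12 cmH2O.

3.1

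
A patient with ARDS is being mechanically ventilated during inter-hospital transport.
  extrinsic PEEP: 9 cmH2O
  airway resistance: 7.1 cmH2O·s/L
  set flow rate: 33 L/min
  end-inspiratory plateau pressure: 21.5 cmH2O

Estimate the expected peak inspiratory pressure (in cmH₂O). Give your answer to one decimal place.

25.4

Flow: 33 L/min ÷ 60 = 0.55 L/s.
PIP = Pplat + Raw × flow = 21.5 + 7.1 × 0.55 = 21.5 + 3.905 = 25.405 cmH2O.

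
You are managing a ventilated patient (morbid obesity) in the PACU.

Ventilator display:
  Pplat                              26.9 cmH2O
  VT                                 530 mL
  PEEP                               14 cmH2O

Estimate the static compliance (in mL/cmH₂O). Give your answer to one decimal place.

Cstat = Vt / (Pplat − PEEP) = 530 / (26.9 − 14) = 530 / 12.9 = 41.085 mL/cmH2O.

41.1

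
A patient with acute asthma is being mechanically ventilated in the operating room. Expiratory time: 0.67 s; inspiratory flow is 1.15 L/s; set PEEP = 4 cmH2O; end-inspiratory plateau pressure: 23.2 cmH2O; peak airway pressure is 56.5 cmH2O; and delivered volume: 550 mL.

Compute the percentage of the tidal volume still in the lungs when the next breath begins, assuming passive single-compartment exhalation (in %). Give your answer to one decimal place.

R = (PIP − Pplat)/V̇ = (56.5 − 23.2) / 1.15 = 33.3/1.15 = 28.957 cmH2O·s/L.
C = Vt/(Pplat − PEEP) = 550.0 / (23.2 − 4) = 550.0/19.2 = 28.646 mL/cmH2O.
τ = R × C = 28.957 × 0.02865 L/cmH2O = 0.8296 s.
Fraction remaining at end-expiration = e^(−Te/τ) = e^(−0.67/0.8296) = 0.4459 → 44.59%.

44.6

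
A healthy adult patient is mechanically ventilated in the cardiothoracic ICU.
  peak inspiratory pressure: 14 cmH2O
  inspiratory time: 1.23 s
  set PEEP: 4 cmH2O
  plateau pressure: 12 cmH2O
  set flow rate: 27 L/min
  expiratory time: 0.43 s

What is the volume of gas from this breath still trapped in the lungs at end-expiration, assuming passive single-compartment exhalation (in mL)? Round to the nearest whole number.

137

Flow: 27 L/min ÷ 60 = 0.45 L/s.
Vt = flow × Ti = 0.45 L/s × 1.23 s × 1000 mL/L = 553.5 mL.
R = (PIP − Pplat)/V̇ = (14 − 12) / 0.45 = 2.0/0.45 = 4.444 cmH2O·s/L.
C = Vt/(Pplat − PEEP) = 553.5 / (12 − 4) = 553.5/8.0 = 69.188 mL/cmH2O.
τ = R × C = 4.444 × 0.06919 L/cmH2O = 0.3075 s.
Fraction remaining = e^(−Te/τ) = e^(−0.43/0.3075) = 0.247.
Trapped volume = 553.5 × 0.247 = 136.71 mL.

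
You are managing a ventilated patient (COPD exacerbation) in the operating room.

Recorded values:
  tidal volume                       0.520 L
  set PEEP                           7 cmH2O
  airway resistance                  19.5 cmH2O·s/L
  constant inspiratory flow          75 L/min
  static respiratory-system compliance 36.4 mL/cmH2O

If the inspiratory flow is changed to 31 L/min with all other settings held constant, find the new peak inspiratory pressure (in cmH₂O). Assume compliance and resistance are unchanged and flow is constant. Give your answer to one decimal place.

31.4

Flow: 75 L/min ÷ 60 = 1.25 L/s.
New flow: 31 L/min ÷ 60 = 0.5167 L/s.
PIP = Vt/C + R·V̇ + PEEP (constant-flow equation of motion).
Only the resistive term changes: ΔPIP = R × ΔV̇ = 19.5 × (0.5167 − 1.25) = 19.5 × -0.7333 = -14.299 cmH2O.
Original PIP = 520/36.4 + 19.5×1.25 + 7 = 45.661 cmH2O; new PIP = 45.661 + (-14.299) = 31.362 cmH2O.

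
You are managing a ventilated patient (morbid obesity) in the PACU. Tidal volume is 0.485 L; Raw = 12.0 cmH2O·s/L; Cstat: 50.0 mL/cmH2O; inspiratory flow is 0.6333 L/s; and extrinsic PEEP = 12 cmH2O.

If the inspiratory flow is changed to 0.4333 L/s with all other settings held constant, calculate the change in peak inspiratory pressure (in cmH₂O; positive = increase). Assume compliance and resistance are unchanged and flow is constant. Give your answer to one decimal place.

-2.4

PIP = Vt/C + R·V̇ + PEEP (constant-flow equation of motion).
Only the resistive term changes: ΔPIP = R × ΔV̇ = 12.0 × (0.4333 − 0.6333) = 12.0 × -0.2 = -2.4 cmH2O.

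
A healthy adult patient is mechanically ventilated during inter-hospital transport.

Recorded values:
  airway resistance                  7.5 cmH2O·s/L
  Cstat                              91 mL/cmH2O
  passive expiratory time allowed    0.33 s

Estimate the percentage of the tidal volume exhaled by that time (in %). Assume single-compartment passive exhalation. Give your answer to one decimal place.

τ = R × C = 7.5 × 91 mL/cmH2O = 7.5 × 0.091 L/cmH2O = 0.6825 s.
Passive exhalation: V(t)/V₀ = e^(−t/τ) = e^(−0.33/0.6825) = 0.6166.
Fraction exhaled = 1 − 0.6166 = 0.3834 → 38.34%.

38.3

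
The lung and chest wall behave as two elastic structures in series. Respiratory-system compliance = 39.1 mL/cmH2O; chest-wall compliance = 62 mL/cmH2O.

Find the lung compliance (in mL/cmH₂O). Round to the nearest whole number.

1/CL = 1/Crs − 1/Ccw.
1/CL = 1/39.1 − 1/62 = 0.009446.
CL = 105.86 mL/cmH2O.

106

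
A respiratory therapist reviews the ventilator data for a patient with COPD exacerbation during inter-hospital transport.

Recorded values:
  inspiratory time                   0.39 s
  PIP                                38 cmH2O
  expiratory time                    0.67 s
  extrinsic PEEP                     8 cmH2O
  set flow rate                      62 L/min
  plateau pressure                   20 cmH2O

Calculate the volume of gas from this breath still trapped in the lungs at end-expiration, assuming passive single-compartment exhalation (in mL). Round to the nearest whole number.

Flow: 62 L/min ÷ 60 = 1.0333 L/s.
Vt = flow × Ti = 1.0333 L/s × 0.39 s × 1000 mL/L = 402.99 mL.
R = (PIP − Pplat)/V̇ = (38 − 20) / 1.0333 = 18.0/1.0333 = 17.42 cmH2O·s/L.
C = Vt/(Pplat − PEEP) = 402.99 / (20 − 8) = 402.99/12.0 = 33.583 mL/cmH2O.
τ = R × C = 17.42 × 0.03358 L/cmH2O = 0.585 s.
Fraction remaining = e^(−Te/τ) = e^(−0.67/0.585) = 0.3181.
Trapped volume = 402.99 × 0.3181 = 128.19 mL.

128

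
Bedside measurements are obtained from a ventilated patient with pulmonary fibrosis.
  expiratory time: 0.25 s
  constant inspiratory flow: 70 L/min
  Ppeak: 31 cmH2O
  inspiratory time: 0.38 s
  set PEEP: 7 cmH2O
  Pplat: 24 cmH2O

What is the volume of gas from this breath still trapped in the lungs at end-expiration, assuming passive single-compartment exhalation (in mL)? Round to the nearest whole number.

90

Flow: 70 L/min ÷ 60 = 1.1667 L/s.
Vt = flow × Ti = 1.1667 L/s × 0.38 s × 1000 mL/L = 443.35 mL.
R = (PIP − Pplat)/V̇ = (31 − 24) / 1.1667 = 7.0/1.1667 = 6.0 cmH2O·s/L.
C = Vt/(Pplat − PEEP) = 443.35 / (24 − 7) = 443.35/17.0 = 26.079 mL/cmH2O.
τ = R × C = 6.0 × 0.02608 L/cmH2O = 0.1565 s.
Fraction remaining = e^(−Te/τ) = e^(−0.25/0.1565) = 0.2024.
Trapped volume = 443.35 × 0.2024 = 89.734 mL.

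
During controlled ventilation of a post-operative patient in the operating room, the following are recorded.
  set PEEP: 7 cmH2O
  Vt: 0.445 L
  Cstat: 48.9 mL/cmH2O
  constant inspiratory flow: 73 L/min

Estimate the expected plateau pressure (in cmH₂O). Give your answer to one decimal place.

16.1

Pplat = PEEP + Vt / Cstat = 7 + 445 / 48.9 = 7 + 9.1 = 16.1 cmH2O.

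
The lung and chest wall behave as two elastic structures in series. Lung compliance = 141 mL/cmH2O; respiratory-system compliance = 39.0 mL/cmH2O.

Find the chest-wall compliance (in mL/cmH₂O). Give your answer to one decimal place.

1/Ccw = 1/Crs − 1/CL.
1/Ccw = 1/39.0 − 1/141 = 0.01855.
Ccw = 53.908 mL/cmH2O.

53.9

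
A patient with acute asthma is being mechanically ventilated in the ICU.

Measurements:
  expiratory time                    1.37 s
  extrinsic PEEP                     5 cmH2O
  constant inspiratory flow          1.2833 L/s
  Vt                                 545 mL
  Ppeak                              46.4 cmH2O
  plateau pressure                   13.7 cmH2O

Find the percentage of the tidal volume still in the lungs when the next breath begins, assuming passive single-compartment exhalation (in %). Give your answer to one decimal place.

42.4

R = (PIP − Pplat)/V̇ = (46.4 − 13.7) / 1.2833 = 32.7/1.2833 = 25.481 cmH2O·s/L.
C = Vt/(Pplat − PEEP) = 545.0 / (13.7 − 5) = 545.0/8.7 = 62.644 mL/cmH2O.
τ = R × C = 25.481 × 0.06264 L/cmH2O = 1.596 s.
Fraction remaining at end-expiration = e^(−Te/τ) = e^(−1.37/1.596) = 0.4238 → 42.38%.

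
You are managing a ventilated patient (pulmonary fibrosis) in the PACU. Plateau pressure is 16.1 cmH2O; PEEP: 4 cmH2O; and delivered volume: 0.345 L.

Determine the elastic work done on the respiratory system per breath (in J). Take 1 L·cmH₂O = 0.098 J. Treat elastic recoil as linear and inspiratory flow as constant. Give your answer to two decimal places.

Elastic work ≈ ½ × (Pplat − PEEP) × Vt = 0.5 × (16.1 − 4) × 0.345 L = 0.5 × 12.1 × 0.345 = 2.087 L·cmH2O.
× 0.098 J/(L·cmH2O) → 0.2045 J.

0.20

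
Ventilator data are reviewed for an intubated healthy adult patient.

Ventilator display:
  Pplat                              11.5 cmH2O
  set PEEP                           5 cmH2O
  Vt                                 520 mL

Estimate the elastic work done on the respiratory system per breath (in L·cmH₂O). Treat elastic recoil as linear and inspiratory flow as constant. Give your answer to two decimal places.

Elastic work ≈ ½ × (Pplat − PEEP) × Vt = 0.5 × (11.5 − 5) × 0.520 L = 0.5 × 6.5 × 0.520 = 1.69 L·cmH2O.

1.69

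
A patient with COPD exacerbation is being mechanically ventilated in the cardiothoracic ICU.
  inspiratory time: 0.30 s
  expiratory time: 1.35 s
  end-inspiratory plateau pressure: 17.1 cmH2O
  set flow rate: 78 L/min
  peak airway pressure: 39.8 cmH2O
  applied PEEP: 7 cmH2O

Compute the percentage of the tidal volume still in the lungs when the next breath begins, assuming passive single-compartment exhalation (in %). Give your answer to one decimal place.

13.5

Flow: 78 L/min ÷ 60 = 1.3 L/s.
Vt = flow × Ti = 1.3 L/s × 0.30 s × 1000 mL/L = 390.0 mL.
R = (PIP − Pplat)/V̇ = (39.8 − 17.1) / 1.3 = 22.7/1.3 = 17.462 cmH2O·s/L.
C = Vt/(Pplat − PEEP) = 390.0 / (17.1 − 7) = 390.0/10.1 = 38.614 mL/cmH2O.
τ = R × C = 17.462 × 0.03861 L/cmH2O = 0.6742 s.
Fraction remaining at end-expiration = e^(−Te/τ) = e^(−1.35/0.6742) = 0.135 → 13.5%.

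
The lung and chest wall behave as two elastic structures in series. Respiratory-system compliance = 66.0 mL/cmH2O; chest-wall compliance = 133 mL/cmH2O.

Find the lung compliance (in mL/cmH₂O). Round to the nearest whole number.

131

1/CL = 1/Crs − 1/Ccw.
1/CL = 1/66.0 − 1/133 = 0.007633.
CL = 131.01 mL/cmH2O.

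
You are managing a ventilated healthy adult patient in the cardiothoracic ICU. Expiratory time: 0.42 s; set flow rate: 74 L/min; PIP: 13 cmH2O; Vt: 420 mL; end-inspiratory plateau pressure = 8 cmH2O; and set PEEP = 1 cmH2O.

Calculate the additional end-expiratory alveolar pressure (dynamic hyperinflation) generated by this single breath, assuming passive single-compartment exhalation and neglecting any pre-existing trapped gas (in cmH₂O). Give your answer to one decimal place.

1.2

Flow: 74 L/min ÷ 60 = 1.2333 L/s.
R = (PIP − Pplat)/V̇ = (13 − 8) / 1.2333 = 5.0/1.2333 = 4.054 cmH2O·s/L.
C = Vt/(Pplat − PEEP) = 420.0 / (8 − 1) = 420.0/7.0 = 60.0 mL/cmH2O.
τ = R × C = 4.054 × 0.06 L/cmH2O = 0.2432 s.
Fraction remaining = e^(−Te/τ) = e^(−0.42/0.2432) = 0.1778; trapped volume = 420.0 × 0.1778 = 74.676 mL.
Additional alveolar pressure from trapping ≈ V_trapped / C = 74.676 / 60.0 = 1.245 cmH2O.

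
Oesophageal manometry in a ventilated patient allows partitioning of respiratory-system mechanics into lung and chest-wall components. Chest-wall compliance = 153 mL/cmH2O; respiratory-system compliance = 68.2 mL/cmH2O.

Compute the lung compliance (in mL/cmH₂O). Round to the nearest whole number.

1/CL = 1/Crs − 1/Ccw.
1/CL = 1/68.2 − 1/153 = 0.008127.
CL = 123.05 mL/cmH2O.

123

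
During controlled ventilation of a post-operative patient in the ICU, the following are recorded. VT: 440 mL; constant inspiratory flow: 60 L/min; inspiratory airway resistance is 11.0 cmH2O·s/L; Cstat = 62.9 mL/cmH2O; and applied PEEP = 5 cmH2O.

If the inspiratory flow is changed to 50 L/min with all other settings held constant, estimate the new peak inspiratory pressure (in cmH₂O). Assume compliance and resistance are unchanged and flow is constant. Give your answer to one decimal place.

21.2

Flow: 60 L/min ÷ 60 = 1 L/s.
New flow: 50 L/min ÷ 60 = 0.8333 L/s.
PIP = Vt/C + R·V̇ + PEEP (constant-flow equation of motion).
Only the resistive term changes: ΔPIP = R × ΔV̇ = 11.0 × (0.8333 − 1) = 11.0 × -0.1667 = -1.834 cmH2O.
Original PIP = 440/62.9 + 11.0×1 + 5 = 22.995 cmH2O; new PIP = 22.995 + (-1.834) = 21.161 cmH2O.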